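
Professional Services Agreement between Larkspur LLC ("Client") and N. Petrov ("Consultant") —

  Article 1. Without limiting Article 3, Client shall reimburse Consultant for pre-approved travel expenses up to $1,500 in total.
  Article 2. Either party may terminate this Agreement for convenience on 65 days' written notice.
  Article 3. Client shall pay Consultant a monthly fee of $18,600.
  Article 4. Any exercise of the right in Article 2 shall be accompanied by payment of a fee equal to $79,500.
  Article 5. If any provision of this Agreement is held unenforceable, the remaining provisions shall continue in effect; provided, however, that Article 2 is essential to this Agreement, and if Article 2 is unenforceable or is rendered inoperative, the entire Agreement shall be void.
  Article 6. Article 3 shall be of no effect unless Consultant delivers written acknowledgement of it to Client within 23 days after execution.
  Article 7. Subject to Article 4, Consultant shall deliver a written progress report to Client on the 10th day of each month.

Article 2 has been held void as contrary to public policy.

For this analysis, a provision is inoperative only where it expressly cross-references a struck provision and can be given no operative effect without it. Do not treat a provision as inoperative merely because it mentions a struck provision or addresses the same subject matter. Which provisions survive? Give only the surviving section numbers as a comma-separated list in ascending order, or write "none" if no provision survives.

none

Article 2 is struck. Article 4 has no operative effect of its own apart from Article 2 and is therefore inoperative. Article 5 makes Article 2 an essential term, and Article 2 is the provision held invalid; under Article 5, the entire Agreement is therefore void. No provision of the Agreement survives.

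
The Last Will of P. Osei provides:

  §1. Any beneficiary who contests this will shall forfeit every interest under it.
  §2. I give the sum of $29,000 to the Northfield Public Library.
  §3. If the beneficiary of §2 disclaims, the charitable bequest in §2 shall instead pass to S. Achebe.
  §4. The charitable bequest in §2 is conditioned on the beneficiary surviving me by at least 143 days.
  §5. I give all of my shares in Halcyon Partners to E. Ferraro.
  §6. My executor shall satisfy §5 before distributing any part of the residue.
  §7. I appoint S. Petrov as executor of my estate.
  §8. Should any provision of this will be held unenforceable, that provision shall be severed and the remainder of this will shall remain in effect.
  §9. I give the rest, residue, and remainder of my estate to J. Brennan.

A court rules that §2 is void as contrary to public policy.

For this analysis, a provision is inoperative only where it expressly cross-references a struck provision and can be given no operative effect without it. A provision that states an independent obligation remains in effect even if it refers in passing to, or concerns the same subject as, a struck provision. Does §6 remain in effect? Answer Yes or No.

Yes

§2 is struck. §3 has no operative effect of its own apart from §2 and is therefore inoperative. §4 operates only by reference to §2, so it falls with §2. Under the severability clause in §8, the remaining provisions continue in force. That leaves §1, §5, §6, §7, §8, and §9 in effect. §6 is among the surviving provisions, so the answer is yes.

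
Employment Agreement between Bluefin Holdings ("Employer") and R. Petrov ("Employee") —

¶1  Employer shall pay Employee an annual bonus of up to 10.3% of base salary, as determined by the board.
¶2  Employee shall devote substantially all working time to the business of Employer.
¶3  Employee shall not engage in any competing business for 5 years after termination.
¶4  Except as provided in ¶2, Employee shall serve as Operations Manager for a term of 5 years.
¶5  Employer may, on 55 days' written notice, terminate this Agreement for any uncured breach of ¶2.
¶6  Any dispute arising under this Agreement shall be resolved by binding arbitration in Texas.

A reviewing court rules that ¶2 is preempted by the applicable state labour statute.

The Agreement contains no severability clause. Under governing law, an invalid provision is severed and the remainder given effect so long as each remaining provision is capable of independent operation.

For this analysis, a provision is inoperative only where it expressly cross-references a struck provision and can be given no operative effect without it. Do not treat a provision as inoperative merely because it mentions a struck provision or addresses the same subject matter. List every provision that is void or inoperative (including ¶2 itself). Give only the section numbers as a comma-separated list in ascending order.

¶2 is struck. The only function of ¶5 is the termination right for breach of ¶2, so it cannot stand once ¶2 is removed. Although ¶4 refers to ¶2, its operative terms do not depend on ¶2, so it remains in effect. Under the stated default rule, only provisions that cannot operate independently fall away; the rest are enforced. ¶1, ¶3, ¶4, and ¶6 remain in effect.

2, 5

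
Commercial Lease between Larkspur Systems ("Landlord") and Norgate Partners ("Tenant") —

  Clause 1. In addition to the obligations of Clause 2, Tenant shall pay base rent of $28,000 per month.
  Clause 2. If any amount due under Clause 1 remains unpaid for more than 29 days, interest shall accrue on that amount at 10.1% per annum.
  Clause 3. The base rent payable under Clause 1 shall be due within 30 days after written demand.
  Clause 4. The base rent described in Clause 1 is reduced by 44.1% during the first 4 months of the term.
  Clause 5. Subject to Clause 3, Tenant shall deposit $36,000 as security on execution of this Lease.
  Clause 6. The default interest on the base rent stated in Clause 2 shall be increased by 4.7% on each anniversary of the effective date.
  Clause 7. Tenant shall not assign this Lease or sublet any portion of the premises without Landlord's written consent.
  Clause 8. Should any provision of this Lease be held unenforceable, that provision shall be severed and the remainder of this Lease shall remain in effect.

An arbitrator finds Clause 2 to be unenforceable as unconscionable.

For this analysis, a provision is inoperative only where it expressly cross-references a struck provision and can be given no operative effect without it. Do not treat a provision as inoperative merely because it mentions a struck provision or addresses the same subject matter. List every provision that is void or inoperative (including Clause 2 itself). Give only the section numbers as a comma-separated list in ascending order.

Clause 2 is struck. Clause 6 does nothing except set the escalation of the default interest on the base rent by reference to Clause 2; with Clause 2 gone it has no independent effect and is inoperative. Although Clause 1 refers to Clause 2, its operative terms do not depend on Clause 2, so it remains in effect. Under the severability clause in Clause 8, the remaining provisions continue in force. Clause 1, Clause 3, Clause 4, Clause 5, Clause 7, and Clause 8 remain in effect.

2, 6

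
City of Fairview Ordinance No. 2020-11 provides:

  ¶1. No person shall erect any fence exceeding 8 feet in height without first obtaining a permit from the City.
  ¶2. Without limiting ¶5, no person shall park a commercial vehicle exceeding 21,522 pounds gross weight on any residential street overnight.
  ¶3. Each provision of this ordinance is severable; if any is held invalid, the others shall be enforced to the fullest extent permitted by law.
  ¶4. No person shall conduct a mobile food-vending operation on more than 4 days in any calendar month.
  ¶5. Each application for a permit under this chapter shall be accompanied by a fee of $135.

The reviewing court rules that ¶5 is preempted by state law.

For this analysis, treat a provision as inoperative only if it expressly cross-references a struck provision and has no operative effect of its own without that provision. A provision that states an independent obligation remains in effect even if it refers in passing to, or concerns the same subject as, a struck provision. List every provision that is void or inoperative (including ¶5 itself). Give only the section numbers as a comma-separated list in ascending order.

¶5 is struck. Although ¶2 refers to ¶5, its operative terms do not depend on ¶5, so it remains in effect. Nothing else in the ordinance is defined by reference to ¶5. Under the severability clause in ¶3, the remaining provisions continue in force. The provisions still in force are ¶1, ¶2, ¶3, and ¶4.

5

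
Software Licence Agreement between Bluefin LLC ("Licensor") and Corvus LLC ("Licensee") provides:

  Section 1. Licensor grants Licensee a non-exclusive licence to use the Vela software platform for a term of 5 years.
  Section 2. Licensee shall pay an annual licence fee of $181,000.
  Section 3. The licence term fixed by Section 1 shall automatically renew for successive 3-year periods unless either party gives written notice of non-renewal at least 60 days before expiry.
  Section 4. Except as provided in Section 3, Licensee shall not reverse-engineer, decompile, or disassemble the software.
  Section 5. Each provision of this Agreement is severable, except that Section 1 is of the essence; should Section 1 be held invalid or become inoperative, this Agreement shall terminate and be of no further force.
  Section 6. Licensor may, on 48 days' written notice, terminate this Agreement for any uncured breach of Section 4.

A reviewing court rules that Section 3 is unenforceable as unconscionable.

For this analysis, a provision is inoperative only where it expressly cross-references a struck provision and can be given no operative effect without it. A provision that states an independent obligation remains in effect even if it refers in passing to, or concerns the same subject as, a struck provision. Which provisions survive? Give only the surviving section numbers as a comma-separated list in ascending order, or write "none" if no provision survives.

1, 2, 4, 5, 6

Section 3 is struck. Although Section 4 refers to Section 3, its operative terms do not depend on Section 3, so it remains in effect. Nothing else in the Agreement is defined by reference to Section 3. Section 5 makes Section 1 an essential term, but Section 1 is unaffected, so the severability proviso in Section 5 preserves the remaining provisions. That leaves Section 1, Section 2, Section 4, Section 5, and Section 6 in effect.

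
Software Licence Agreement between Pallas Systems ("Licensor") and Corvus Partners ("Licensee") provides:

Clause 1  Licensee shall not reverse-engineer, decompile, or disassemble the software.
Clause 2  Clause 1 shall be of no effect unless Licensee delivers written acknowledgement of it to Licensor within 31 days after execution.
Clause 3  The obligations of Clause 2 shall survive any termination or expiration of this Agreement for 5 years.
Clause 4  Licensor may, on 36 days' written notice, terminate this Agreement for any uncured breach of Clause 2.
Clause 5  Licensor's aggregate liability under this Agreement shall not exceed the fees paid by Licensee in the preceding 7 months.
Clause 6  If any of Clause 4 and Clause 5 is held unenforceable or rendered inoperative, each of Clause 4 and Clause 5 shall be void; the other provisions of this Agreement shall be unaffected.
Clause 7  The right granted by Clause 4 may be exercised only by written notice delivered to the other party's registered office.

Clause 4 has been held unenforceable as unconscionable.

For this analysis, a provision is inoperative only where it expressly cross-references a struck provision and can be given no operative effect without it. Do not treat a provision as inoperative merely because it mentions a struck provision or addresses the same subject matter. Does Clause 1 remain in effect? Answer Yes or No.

Clause 4 is struck. Clause 7 operates only by reference to Clause 4, so it falls with Clause 4. Clause 6 declares Clause 4 and Clause 5 mutually dependent; since one of them has fallen, all of them are of no effect. That brings down Clause 5 as well. The remainder continues in force under Clause 6. That leaves Clause 1, Clause 2, Clause 3, and Clause 6 in effect. Clause 1 is among the surviving provisions, so the answer is yes.

Yes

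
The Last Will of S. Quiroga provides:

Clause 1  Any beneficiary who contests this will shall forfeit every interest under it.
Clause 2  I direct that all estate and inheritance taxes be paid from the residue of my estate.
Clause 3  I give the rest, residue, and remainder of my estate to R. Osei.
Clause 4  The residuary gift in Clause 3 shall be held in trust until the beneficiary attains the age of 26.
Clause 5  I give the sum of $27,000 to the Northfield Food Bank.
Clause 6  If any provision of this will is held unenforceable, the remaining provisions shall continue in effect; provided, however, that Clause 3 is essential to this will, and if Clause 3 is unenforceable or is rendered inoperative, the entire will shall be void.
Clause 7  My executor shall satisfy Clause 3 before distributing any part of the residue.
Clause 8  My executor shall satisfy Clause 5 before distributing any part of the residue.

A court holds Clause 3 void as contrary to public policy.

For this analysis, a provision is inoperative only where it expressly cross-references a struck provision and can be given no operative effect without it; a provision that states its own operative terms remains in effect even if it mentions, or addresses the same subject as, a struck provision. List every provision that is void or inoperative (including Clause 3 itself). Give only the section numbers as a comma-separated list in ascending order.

Clause 3 is struck. Clause 4 operates only by reference to Clause 3, so it falls with Clause 3. Clause 7 merely fixes the priority direction for Clause 3; with Clause 3 gone it has nothing to operate on and falls away. Clause 6 makes Clause 3 an essential term, and Clause 3 is the provision held invalid; under Clause 6, the entire will is therefore void. No provision of the will survives.

1, 2, 3, 4, 5, 6, 7, 8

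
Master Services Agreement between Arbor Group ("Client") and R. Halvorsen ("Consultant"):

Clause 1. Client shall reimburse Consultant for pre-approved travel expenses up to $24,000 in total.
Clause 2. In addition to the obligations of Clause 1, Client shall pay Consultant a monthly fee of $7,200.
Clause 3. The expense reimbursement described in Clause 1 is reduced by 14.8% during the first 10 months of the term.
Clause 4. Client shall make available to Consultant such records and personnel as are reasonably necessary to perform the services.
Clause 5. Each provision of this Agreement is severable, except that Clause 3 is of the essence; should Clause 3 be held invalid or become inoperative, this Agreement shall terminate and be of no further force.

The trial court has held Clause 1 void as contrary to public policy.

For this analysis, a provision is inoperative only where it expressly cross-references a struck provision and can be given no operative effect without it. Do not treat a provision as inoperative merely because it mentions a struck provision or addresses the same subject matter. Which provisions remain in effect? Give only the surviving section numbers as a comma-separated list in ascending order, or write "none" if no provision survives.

Clause 1 is struck. Clause 3 has no operative effect of its own apart from Clause 1 and is therefore inoperative. Clause 5 makes Clause 3 an essential term, and Clause 3 has been rendered inoperative by the cascade; under Clause 5, the entire Agreement is therefore void. No provision of the Agreement survives.

none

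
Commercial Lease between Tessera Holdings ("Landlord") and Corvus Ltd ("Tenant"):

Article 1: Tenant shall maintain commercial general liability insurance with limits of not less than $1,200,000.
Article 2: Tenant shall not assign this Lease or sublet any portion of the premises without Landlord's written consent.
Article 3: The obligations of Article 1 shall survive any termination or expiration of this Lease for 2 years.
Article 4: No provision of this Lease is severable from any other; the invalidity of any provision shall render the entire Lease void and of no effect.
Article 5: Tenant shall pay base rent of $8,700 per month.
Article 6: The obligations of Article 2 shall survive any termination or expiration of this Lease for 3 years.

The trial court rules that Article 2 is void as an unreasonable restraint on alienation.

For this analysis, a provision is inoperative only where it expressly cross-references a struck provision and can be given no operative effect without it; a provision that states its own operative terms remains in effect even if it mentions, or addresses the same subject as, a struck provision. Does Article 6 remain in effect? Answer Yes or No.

No

Article 2 is struck. Article 6 operates only by reference to Article 2, so it falls with Article 2. Article 4 provides that the Lease is not severable, so the invalidity of any one provision voids the entire Lease. No provision of the Lease survives. Article 6 is among the inoperative provisions, so the answer is no.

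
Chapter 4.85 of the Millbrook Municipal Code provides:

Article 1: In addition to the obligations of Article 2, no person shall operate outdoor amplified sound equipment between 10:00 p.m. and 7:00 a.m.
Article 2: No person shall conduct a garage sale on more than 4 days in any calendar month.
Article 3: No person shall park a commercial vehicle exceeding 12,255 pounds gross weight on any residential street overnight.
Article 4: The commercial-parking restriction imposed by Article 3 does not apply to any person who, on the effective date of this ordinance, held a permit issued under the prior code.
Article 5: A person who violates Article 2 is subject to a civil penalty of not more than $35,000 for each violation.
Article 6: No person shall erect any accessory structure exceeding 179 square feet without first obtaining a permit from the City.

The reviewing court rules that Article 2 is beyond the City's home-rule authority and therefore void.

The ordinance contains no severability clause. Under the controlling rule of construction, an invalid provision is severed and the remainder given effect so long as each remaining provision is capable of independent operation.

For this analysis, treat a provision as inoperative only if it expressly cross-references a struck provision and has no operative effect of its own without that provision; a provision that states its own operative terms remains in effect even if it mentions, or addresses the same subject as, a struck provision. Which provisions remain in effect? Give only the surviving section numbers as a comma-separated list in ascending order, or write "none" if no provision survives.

Article 2 is struck. The only function of Article 5 is the civil penalty for violating Article 2, so it cannot stand once Article 2 is removed. Although Article 1 refers to Article 2, its operative terms do not depend on Article 2, so it remains in effect. Under the stated default rule, only provisions that cannot operate independently fall away; the rest are enforced. That leaves Article 1, Article 3, Article 4, and Article 6 in effect.

1, 3, 4, 6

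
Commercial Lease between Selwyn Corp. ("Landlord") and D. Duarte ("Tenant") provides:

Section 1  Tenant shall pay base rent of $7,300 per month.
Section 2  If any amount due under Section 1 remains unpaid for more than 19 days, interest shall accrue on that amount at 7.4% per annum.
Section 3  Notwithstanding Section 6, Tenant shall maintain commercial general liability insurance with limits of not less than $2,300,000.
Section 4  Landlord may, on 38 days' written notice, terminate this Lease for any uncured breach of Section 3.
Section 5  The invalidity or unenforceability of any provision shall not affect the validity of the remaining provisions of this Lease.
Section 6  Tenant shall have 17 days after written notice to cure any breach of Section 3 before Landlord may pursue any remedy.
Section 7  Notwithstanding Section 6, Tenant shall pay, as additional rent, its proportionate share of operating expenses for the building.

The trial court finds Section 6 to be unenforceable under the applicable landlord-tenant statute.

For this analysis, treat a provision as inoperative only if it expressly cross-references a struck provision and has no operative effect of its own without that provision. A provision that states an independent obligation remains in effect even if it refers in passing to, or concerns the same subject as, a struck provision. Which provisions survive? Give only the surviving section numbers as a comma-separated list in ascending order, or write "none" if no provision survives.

1, 2, 3, 4, 5, 7

Section 6 is struck. Although Section 3 refers to Section 6, its operative terms do not depend on Section 6, so it remains in effect. Section 7 mentions Section 6 but its own obligation stands independently of Section 6, so Section 7 is not affected. Nothing else in the Lease is defined by reference to Section 6. Under the severability clause in Section 5, the remaining provisions continue in force. That leaves Section 1, Section 2, Section 3, Section 4, Section 5, and Section 7 in effect.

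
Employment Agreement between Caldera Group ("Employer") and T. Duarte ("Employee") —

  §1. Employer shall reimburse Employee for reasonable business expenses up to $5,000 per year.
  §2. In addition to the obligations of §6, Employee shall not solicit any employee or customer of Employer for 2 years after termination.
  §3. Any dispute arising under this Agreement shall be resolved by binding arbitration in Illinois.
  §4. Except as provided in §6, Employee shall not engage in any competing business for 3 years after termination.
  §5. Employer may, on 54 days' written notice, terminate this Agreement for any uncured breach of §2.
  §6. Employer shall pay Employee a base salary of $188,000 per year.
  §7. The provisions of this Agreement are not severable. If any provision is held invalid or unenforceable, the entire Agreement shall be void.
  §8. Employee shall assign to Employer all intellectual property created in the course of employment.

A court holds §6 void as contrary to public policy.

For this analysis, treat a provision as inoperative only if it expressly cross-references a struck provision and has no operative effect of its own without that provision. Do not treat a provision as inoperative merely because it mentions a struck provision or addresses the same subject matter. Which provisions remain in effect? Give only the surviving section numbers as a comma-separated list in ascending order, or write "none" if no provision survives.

none

§6 is struck. No other provision's operative terms depend on §6. §7 provides that the Agreement is not severable, so the invalidity of any one provision voids the entire Agreement. No provision of the Agreement survives.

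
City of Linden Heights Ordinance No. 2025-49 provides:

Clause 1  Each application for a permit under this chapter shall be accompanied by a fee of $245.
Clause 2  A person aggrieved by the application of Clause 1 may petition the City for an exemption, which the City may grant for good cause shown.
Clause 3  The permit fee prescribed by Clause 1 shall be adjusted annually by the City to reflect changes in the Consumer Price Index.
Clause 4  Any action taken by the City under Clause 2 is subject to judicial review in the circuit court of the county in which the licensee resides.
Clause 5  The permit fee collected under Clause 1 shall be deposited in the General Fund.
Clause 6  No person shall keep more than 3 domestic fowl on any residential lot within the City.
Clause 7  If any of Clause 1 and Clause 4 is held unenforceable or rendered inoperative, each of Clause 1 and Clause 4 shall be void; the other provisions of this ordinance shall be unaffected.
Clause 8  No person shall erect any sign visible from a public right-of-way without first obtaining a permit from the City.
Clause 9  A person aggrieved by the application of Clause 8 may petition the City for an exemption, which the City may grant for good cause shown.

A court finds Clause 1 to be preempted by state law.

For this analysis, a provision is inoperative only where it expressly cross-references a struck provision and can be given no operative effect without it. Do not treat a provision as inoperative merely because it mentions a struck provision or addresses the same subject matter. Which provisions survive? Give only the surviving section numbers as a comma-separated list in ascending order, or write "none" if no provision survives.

Clause 1 is struck. Clause 2 merely fixes the exemption procedure for Clause 1; with Clause 1 gone it has nothing to operate on and falls away. Clause 3 has no operative effect of its own apart from Clause 1 and is therefore inoperative. Clause 5 has no operative effect of its own apart from Clause 1 and is therefore inoperative. Clause 4 has no operative effect of its own apart from Clause 2 and is therefore inoperative. Clause 7 declares Clause 1 and Clause 4 mutually dependent; since one of them has fallen, all of them are of no effect. The remainder continues in force under Clause 7. The provisions still in force are Clause 6, Clause 7, Clause 8, and Clause 9.

6, 7, 8, 9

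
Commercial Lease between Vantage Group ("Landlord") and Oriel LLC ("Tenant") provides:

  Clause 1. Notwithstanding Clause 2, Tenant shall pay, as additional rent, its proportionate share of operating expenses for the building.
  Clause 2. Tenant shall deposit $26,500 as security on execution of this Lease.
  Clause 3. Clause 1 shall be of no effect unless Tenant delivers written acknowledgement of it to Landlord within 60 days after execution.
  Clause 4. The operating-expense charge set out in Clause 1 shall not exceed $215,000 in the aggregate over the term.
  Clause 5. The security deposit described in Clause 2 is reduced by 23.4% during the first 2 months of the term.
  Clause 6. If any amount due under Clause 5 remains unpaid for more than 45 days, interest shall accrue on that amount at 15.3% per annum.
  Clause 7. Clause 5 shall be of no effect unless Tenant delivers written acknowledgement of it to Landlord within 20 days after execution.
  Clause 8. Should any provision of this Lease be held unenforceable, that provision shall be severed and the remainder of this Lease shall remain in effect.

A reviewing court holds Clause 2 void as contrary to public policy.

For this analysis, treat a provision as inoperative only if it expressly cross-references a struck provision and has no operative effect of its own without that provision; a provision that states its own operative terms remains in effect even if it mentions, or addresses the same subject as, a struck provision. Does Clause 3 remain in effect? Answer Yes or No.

Yes

Clause 2 is struck. Clause 5 operates only by reference to Clause 2, so it falls with Clause 2. Clause 6 does nothing except set the default interest on the introductory reduction to the security deposit by reference to Clause 5; with Clause 5 gone it has no independent effect and is inoperative. Clause 7 merely fixes the acknowledgement condition for Clause 5; with Clause 5 gone it has nothing to operate on and falls away. Although Clause 1 refers to Clause 2, its operative terms do not depend on Clause 2, so it remains in effect. Clause 8 is a severability clause and preserves every provision that can still be given independent effect. Clause 1, Clause 3, Clause 4, and Clause 8 remain in effect. Clause 3 is among the surviving provisions, so the answer is yes.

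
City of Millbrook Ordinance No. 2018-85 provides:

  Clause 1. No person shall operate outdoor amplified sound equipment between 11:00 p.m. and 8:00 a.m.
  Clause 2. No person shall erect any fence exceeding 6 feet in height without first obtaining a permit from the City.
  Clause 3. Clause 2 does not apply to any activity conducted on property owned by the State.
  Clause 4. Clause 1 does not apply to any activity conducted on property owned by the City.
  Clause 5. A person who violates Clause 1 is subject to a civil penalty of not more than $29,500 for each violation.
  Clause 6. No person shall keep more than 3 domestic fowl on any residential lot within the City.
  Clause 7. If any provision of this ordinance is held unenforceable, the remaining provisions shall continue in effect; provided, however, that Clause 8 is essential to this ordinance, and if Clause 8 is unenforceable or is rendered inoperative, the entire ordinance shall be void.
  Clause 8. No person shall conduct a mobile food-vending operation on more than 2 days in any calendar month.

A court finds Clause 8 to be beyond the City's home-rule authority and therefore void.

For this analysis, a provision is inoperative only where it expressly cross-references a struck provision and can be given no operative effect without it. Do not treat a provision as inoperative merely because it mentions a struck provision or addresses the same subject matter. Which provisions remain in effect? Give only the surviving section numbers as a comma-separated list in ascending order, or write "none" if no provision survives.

Clause 8 is struck. No other provision's operative terms depend on Clause 8. Clause 7 makes Clause 8 an essential term, and Clause 8 is the provision held invalid; under Clause 7, the entire ordinance is therefore void. No provision of the ordinance survives.

none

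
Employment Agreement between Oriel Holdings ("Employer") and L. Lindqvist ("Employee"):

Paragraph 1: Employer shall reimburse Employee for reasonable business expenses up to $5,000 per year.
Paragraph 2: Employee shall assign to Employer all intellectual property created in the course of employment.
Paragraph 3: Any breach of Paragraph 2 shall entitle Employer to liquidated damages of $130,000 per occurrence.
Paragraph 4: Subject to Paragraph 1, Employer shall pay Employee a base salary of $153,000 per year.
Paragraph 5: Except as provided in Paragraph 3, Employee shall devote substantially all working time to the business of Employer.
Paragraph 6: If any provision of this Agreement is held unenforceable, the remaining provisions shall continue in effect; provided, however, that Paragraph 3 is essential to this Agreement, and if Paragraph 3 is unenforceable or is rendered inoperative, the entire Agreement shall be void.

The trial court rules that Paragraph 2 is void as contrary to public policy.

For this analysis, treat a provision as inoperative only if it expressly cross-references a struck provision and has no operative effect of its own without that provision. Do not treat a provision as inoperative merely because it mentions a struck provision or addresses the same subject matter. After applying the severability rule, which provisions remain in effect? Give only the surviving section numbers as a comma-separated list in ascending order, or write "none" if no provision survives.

Paragraph 2 is struck. The whole of Paragraph 3 is the liquidated-damages amount, defined by reference to Paragraph 2, so Paragraph 3 cannot stand once Paragraph 2 is removed. Paragraph 6 makes Paragraph 3 an essential term, and Paragraph 3 has been rendered inoperative by the cascade; under Paragraph 6, the entire Agreement is therefore void. No provision of the Agreement survives.

none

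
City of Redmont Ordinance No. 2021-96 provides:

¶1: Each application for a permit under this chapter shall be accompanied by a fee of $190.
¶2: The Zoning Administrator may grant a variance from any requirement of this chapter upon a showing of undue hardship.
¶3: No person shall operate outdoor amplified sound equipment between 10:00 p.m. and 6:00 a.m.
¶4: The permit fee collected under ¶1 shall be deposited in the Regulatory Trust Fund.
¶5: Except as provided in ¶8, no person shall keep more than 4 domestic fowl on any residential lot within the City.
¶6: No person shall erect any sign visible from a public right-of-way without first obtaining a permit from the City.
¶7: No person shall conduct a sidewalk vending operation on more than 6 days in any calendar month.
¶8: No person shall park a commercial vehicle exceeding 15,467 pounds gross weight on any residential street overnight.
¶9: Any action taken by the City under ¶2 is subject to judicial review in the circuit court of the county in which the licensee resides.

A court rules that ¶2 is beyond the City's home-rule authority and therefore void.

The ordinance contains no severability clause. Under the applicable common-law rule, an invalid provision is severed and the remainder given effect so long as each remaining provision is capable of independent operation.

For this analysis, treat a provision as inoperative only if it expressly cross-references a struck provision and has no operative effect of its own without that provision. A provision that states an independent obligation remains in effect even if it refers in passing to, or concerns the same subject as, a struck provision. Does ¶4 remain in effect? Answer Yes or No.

Yes

¶2 is struck. ¶9 merely fixes the judicial-review right for ¶2; with ¶2 gone it has nothing to operate on and falls away. Under the stated default rule, only provisions that cannot operate independently fall away; the rest are enforced. That leaves ¶1, ¶3, ¶4, ¶5, ¶6, ¶7, and ¶8 in effect. ¶4 is among the surviving provisions, so the answer is yes.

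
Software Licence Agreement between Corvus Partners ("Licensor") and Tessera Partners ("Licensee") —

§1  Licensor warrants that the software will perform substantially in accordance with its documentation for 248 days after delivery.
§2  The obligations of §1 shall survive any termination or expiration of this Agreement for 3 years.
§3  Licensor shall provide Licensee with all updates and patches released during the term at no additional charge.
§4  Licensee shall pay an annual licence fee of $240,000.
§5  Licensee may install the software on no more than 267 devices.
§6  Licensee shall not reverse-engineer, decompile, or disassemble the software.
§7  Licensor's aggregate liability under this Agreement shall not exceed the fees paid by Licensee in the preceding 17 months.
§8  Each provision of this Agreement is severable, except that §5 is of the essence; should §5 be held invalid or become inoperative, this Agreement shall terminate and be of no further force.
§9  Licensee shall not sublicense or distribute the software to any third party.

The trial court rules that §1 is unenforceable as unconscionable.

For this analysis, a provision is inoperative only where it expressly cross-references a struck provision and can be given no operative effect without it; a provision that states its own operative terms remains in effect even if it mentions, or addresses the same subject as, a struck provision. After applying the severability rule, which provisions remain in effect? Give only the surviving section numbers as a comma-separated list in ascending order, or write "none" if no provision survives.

3, 4, 5, 6, 7, 8, 9

§1 is struck. §2 operates only by reference to §1, so it falls with §1. §8 makes §5 an essential term, but §5 is unaffected, so the severability proviso in §8 preserves the remaining provisions. The provisions still in force are §3, §4, §5, §6, §7, §8, and §9.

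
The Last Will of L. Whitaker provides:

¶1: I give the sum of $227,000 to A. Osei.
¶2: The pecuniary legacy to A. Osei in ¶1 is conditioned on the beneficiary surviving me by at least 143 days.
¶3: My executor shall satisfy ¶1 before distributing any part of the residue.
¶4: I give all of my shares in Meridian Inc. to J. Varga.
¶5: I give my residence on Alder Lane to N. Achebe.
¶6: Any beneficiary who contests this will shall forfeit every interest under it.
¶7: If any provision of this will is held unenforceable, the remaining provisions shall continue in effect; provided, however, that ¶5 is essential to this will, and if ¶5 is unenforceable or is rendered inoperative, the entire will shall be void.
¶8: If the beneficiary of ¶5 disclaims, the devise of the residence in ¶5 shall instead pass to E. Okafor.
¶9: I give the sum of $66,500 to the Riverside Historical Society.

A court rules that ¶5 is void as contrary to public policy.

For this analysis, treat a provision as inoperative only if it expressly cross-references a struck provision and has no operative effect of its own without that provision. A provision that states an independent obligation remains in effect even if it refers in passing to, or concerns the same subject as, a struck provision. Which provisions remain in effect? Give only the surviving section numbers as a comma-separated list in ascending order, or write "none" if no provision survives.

none

¶5 is struck. The only function of ¶8 is the alternative disposition for ¶5, so it cannot stand once ¶5 is removed. ¶7 makes ¶5 an essential term, and ¶5 is the provision held invalid; under ¶7, the entire will is therefore void. No provision of the will survives.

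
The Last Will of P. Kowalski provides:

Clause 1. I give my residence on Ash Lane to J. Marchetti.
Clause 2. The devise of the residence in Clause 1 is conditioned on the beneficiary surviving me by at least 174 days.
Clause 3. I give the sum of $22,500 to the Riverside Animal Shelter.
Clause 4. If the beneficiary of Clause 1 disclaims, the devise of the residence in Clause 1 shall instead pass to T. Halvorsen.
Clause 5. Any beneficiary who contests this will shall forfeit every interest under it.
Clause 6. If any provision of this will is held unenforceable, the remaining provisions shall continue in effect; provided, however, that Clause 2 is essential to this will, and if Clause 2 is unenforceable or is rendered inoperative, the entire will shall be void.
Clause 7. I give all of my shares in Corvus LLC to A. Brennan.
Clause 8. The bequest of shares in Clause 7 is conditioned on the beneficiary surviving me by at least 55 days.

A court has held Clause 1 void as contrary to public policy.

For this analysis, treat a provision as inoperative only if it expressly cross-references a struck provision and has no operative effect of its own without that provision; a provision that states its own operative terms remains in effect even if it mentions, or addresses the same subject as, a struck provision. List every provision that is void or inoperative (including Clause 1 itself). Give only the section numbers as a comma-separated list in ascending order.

1, 2, 3, 4, 5, 6, 7, 8

Clause 1 is struck. Clause 2 merely fixes the survivorship condition on Clause 1; with Clause 1 gone it has nothing to operate on and falls away. The only function of Clause 4 is the alternative disposition for Clause 1, so it cannot stand once Clause 1 is removed. Clause 6 makes Clause 2 an essential term, and Clause 2 has been rendered inoperative by the cascade; under Clause 6, the entire will is therefore void. No provision of the will survives.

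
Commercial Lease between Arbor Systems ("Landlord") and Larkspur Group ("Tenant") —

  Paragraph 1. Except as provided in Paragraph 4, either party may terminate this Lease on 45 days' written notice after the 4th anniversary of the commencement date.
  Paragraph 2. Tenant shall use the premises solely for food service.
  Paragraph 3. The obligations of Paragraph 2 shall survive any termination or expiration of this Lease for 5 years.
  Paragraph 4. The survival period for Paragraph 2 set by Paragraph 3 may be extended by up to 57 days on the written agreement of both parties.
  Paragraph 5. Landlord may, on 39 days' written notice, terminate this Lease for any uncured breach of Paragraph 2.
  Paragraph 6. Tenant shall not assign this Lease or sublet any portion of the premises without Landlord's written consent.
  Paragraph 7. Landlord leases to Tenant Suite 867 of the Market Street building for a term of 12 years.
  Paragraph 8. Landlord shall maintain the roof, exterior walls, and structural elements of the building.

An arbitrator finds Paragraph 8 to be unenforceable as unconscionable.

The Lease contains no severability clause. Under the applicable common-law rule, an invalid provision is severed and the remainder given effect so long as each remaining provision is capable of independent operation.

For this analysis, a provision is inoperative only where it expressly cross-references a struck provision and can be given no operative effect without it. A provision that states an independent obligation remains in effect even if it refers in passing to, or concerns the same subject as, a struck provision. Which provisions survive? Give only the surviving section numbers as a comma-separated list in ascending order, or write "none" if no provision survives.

Paragraph 8 is struck. No other provision's operative terms depend on Paragraph 8. Under the stated default rule, only provisions that cannot operate independently fall away; the rest are enforced. That leaves Paragraph 1, Paragraph 2, Paragraph 3, Paragraph 4, Paragraph 5, Paragraph 6, and Paragraph 7 in effect.

1, 2, 3, 4, 5, 6, 7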